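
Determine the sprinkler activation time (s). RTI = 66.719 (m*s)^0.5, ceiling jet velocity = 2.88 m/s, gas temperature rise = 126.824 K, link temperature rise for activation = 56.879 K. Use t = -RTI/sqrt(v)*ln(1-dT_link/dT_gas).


dT_link/dT_gas = 0.44849
ln(1 - 0.44849) = -0.59509
t = -66.719 / sqrt(2.88) * -0.59509 = 23.396 s

23.396 s


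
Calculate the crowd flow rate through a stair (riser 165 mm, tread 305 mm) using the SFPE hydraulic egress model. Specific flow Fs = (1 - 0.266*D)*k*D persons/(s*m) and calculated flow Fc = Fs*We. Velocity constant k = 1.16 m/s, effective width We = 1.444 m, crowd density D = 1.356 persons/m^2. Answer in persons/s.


1 - 0.266*D = 1 - 0.266*1.356 = 0.63930
Fs = 0.63930 * 1.16 * 1.356 = 1.0056 persons/(s*m)
Fc = 1.0056 * 1.444 = 1.4521 persons/s

1.4521 persons/s


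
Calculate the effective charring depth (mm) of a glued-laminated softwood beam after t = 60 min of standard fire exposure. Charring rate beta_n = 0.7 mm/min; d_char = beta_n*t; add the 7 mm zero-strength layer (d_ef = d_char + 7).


d_char = 0.7 * 60 = 42 mm
d_ef = 42 + 1.0*7 = 49 mm

49 mm


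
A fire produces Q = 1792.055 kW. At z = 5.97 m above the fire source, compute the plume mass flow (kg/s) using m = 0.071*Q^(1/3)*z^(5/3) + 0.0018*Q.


Q^(1/3) = 12.146
z^(5/3) = 19.647
First term = 0.071 * 12.146 * 19.647 = 16.943
Second term = 0.0018 * 1792.055 = 3.2257
m = 20.169 kg/s

20.169 kg/s


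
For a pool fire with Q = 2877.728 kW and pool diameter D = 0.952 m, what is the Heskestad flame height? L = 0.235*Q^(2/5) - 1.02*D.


Q^(2/5) = 24.189
0.235 * Q^(2/5) = 5.6844
1.02 * D = 0.97104
L = 4.7134 m

4.7134 m


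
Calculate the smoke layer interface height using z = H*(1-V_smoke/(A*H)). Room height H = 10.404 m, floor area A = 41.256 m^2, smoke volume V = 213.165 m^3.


V/(A*H) = 0.49662
1 - 0.49662 = 0.50338
z = 10.404 * 0.50338 = 5.2371 m

5.2371 m


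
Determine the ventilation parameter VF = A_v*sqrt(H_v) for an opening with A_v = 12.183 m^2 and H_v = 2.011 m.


sqrt(H_v) = 1.4181
VF = 12.183 * 1.4181 = 17.277 m^(5/2)

17.277 m^(5/2)


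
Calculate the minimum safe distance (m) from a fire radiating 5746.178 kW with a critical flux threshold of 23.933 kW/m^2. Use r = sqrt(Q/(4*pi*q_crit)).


4*pi*q_crit = 300.75
Q/(4*pi*q_crit) = 19.106
r = sqrt(19.106) = 4.3711 m

4.3711 m


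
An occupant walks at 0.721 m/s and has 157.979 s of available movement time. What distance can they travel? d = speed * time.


d = 0.721 * 157.979 = 113.90 m

113.90 m


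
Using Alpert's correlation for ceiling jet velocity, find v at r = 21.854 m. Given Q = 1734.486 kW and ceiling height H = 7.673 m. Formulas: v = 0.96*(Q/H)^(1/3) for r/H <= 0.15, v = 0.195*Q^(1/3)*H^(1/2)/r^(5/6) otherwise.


r/H = 21.854 / 7.673 = 2.8482
r/H > 0.15, so v = 0.195*Q^(1/3)*H^(1/2)/r^(5/6)
Q^(1/3) = 12.015
H^(1/2) = 2.7700
r^(5/6) = 13.070
v = 0.195 * 12.015 * 2.7700 / 13.070 = 0.49655 m/s

0.49655 m/s


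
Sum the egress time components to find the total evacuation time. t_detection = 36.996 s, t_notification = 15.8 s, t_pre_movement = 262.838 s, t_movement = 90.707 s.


Total = 36.996 + 15.8 + 262.838 + 90.707 = 406.341 s

406.341 s


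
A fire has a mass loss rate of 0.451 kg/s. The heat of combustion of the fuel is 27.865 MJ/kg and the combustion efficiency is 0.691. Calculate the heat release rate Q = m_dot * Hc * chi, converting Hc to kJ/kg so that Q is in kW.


Hc = 27.865 MJ/kg = 27.865 * 1000 kJ/kg = 27865 kJ/kg
Q = 0.451 kg/s * 27865 kJ/kg * 0.691 = 8683.9 kW

8683.9 kW


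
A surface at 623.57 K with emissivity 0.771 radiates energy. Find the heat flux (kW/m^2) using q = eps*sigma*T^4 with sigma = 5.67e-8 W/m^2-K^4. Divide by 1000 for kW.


T^4 = 1.5120e+11
q = 0.771 * 5.67e-8 * 1.5120e+11 / 1000 = 6.6096 kW/m^2

6.6096 kW/m^2


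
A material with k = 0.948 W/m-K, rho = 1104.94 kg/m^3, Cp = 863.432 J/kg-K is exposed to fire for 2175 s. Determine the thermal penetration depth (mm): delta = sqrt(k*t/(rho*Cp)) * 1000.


alpha = 0.948 / (1104.94 * 863.432) = 9.9367e-07 m^2/s
alpha * t = 0.0021612
delta = sqrt(0.0021612) * 1000 = 46.489 mm

46.489 mm


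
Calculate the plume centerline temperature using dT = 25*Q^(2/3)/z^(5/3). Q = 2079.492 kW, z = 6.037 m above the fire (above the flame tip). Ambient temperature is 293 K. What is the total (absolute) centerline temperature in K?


Q^(2/3) = 162.92
z^(5/3) = 20.016
dT = 25 * 162.92 / 20.016 = 203.49 K
T = 293 + 203.49 = 496.49 K

496.49 K


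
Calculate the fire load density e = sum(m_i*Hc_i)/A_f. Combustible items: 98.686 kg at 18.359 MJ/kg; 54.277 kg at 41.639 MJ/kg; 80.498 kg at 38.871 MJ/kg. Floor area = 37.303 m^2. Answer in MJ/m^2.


Total energy = 98.686*18.359 + 54.277*41.639 + 80.498*38.871
= 1811.776 + 2260.040 + 3129.038
= 7200.854 MJ
e = 7200.854 / 37.303 = 193.04 MJ/m^2

193.04 MJ/m^2


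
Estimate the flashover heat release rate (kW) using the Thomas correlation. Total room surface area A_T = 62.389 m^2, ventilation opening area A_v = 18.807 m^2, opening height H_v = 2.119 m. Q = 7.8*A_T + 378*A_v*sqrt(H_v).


7.8*A_T = 486.63
sqrt(H_v) = 1.4557
378*A_v*sqrt(H_v) = 10348
Q = 486.63 + 10348 = 10835 kW

10835 kW


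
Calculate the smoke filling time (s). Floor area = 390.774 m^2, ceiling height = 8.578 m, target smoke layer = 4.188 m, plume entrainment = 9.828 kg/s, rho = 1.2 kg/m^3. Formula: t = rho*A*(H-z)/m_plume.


H - z = 4.39 m
t = 1.2 * 390.774 * 4.39 / 9.828 = 209.46 s

209.46 s


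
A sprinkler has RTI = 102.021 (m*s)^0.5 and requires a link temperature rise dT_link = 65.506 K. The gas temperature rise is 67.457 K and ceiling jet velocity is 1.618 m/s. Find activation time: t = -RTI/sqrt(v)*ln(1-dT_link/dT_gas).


dT_link/dT_gas = 0.97108
ln(1 - 0.97108) = -3.5431
t = -102.021 / sqrt(1.618) * -3.5431 = 284.18 s

284.18 s


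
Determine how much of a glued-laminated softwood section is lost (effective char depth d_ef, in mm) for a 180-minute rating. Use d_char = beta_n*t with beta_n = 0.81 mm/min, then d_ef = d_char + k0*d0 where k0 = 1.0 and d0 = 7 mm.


d_char = 0.81 * 180 = 145.8 mm
d_ef = 145.8 + 1.0*7 = 152.8 mm

152.8 mm


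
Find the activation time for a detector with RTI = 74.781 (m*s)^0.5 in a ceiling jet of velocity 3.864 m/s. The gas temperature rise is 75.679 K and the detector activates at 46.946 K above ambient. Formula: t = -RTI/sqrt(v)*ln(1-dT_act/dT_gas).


dT_act/dT_gas = 0.62033
ln(1 - 0.62033) = -0.96845
t = -74.781 / sqrt(3.864) * -0.96845 = 36.843 s

36.843 s


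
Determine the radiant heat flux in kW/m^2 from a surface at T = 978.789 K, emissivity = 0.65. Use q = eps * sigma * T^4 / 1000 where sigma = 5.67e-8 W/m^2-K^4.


T^4 = 9.1782e+11
q = 0.65 * 5.67e-8 * 9.1782e+11 / 1000 = 33.826 kW/m^2

33.826 kW/m^2


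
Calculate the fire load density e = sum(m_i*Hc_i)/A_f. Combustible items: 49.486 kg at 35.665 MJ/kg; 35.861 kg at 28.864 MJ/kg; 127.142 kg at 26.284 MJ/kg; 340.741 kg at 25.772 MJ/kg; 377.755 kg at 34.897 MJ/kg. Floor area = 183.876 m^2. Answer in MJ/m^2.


Total energy = 49.486*35.665 + 35.861*28.864 + 127.142*26.284 + 340.741*25.772 + 377.755*34.897
= 1764.918 + 1035.092 + 3341.800 + 8781.577 + 13182.52
= 28105.90 MJ
e = 28105.90 / 183.876 = 152.85 MJ/m^2

152.85 MJ/m^2


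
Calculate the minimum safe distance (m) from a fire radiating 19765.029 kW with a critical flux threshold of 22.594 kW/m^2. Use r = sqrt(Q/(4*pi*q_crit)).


4*pi*q_crit = 283.92
Q/(4*pi*q_crit) = 69.614
r = sqrt(69.614) = 8.3435 m

8.3435 m


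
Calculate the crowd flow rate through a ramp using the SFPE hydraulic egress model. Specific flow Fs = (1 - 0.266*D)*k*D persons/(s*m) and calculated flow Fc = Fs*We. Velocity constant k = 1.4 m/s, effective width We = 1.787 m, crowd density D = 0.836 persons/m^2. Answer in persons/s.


1 - 0.266*D = 1 - 0.266*0.836 = 0.77762
Fs = 0.77762 * 1.4 * 0.836 = 0.91013 persons/(s*m)
Fc = 0.91013 * 1.787 = 1.6264 persons/s

1.6264 persons/s


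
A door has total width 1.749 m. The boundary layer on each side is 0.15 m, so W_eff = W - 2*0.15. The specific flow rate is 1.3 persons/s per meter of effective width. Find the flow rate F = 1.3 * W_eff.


W_eff = 1.749 - 0.30 = 1.449 m
F = 1.3 * 1.449 = 1.8837 persons/s

1.8837 persons/s


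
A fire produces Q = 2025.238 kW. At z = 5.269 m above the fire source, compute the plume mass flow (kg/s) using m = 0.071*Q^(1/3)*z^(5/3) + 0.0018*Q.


Q^(1/3) = 12.652
z^(5/3) = 15.954
First term = 0.071 * 12.652 * 15.954 = 14.332
Second term = 0.0018 * 2025.238 = 3.6454
m = 17.977 kg/s

17.977 kg/s


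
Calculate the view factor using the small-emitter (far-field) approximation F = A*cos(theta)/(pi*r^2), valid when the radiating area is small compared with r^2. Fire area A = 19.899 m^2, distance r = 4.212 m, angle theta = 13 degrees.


cos(13 deg) = 0.97437
pi*r^2 = 55.735
F = 19.899 * 0.97437 / 55.735 = 0.34788

0.34788


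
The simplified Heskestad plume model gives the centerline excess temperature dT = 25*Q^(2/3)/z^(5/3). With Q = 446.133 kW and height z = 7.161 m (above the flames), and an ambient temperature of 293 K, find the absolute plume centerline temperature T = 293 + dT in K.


Q^(2/3) = 58.386
z^(5/3) = 26.605
dT = 25 * 58.386 / 26.605 = 54.865 K
T = 293 + 54.865 = 347.86 K

347.86 K


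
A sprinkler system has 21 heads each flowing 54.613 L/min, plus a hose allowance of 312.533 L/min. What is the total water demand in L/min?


Sprinkler demand = 21 * 54.613 = 1146.873 L/min
Total = 1146.873 + 312.533 = 1459.406 L/min

1459.406 L/min


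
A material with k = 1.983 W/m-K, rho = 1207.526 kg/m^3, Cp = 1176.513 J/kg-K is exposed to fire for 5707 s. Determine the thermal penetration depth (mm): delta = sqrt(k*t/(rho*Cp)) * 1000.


alpha = 1.983 / (1207.526 * 1176.513) = 1.3958e-06 m^2/s
alpha * t = 0.0079659
delta = sqrt(0.0079659) * 1000 = 89.252 mm

89.252 mm


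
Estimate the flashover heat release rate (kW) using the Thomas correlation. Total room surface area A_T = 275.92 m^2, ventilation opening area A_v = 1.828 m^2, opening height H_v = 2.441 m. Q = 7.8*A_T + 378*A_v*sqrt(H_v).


7.8*A_T = 2152.176
sqrt(H_v) = 1.5624
378*A_v*sqrt(H_v) = 1079.6
Q = 2152.176 + 1079.6 = 3231.7 kW

3231.7 kW


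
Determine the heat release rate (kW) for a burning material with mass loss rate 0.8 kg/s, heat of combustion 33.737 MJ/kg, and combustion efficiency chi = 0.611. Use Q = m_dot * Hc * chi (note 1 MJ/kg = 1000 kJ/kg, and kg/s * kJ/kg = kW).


Hc = 33.737 MJ/kg = 33.737 * 1000 kJ/kg = 33737 kJ/kg
Q = 0.8 kg/s * 33737 kJ/kg * 0.611 = 16491 kW

16491 kW


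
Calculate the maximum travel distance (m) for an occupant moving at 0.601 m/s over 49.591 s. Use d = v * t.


d = 0.601 * 49.591 = 29.804 m

29.804 m


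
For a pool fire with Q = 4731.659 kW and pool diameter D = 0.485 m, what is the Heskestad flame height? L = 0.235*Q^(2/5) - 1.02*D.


Q^(2/5) = 29.512
0.235 * Q^(2/5) = 6.9354
1.02 * D = 0.49470
L = 6.4407 m

6.4407 m


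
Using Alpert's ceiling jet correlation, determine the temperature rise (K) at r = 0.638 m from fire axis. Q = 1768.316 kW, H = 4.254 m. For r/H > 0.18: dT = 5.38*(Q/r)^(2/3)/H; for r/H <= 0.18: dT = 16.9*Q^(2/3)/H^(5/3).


r/H = 0.638 / 4.254 = 0.14998
r/H <= 0.18, so dT = 16.9*Q^(2/3)/H^(5/3)
Q^(2/3) = 146.23
H^(5/3) = 11.169
dT = 16.9 * 146.23 / 11.169 = 221.27 K

221.27 K


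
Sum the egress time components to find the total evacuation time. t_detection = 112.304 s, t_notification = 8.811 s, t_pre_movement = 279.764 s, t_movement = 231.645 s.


Total = 112.304 + 8.811 + 279.764 + 231.645 = 632.524 s

632.524 s


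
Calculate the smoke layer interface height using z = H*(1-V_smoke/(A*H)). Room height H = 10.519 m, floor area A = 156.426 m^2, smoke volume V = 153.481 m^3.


V/(A*H) = 0.093276
1 - 0.093276 = 0.90672
z = 10.519 * 0.90672 = 9.5378 m

9.5378 m


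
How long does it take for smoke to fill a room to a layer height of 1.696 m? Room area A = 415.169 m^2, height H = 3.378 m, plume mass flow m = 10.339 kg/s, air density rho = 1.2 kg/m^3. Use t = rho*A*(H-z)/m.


H - z = 1.682 m
t = 1.2 * 415.169 * 1.682 / 10.339 = 81.050 s

81.050 s


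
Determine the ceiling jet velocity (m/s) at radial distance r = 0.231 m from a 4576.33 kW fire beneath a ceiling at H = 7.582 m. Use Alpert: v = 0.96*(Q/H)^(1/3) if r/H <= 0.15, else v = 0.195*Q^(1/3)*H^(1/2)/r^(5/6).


r/H = 0.231 / 7.582 = 0.030467
r/H <= 0.15, so v = 0.96*(Q/H)^(1/3)
Q/H = 603.58
(Q/H)^(1/3) = 8.4511
v = 0.96 * 8.4511 = 8.1130 m/s

8.1130 m/s


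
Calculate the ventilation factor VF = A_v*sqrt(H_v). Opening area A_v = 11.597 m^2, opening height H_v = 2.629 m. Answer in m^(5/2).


sqrt(H_v) = 1.6214
VF = 11.597 * 1.6214 = 18.804 m^(5/2)

18.804 m^(5/2)


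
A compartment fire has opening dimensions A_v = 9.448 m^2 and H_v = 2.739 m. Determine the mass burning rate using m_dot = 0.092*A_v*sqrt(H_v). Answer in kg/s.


sqrt(H_v) = 1.6550
m_dot = 0.092 * 9.448 * 1.6550 = 1.4385 kg/s

1.4385 kg/s


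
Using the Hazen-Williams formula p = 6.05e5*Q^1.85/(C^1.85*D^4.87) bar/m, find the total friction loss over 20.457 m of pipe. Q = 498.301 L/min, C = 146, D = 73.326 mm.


Q^1.85 = 97805
C^1.85 = 10094
D^4.87 = 1.2128e+09
p/m = 0.0048334 bar/m
p_total = 0.0048334 * 20.457 = 0.098878 bar

0.098878 bar


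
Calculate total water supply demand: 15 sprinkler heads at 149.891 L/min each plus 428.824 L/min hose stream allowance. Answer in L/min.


Sprinkler demand = 15 * 149.891 = 2248.365 L/min
Total = 2248.365 + 428.824 = 2677.189 L/min

2677.189 L/min


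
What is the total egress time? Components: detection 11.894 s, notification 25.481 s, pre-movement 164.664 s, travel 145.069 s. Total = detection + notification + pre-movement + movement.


Total = 11.894 + 25.481 + 164.664 + 145.069 = 347.108 s

347.108 s


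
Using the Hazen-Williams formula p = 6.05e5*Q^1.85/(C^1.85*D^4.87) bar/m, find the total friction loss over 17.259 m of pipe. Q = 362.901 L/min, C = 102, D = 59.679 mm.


Q^1.85 = 54401
C^1.85 = 5198.9
D^4.87 = 4.4489e+08
p/m = 0.014230 bar/m
p_total = 0.014230 * 17.259 = 0.24559 bar

0.24559 bar


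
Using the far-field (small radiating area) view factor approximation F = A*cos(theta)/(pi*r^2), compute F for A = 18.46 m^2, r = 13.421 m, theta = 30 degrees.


cos(30 deg) = 0.86603
pi*r^2 = 565.87
F = 18.46 * 0.86603 / 565.87 = 0.028252

0.028252


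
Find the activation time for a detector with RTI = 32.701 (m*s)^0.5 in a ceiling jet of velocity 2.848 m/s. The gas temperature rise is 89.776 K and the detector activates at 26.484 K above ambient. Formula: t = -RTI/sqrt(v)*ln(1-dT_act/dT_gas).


dT_act/dT_gas = 0.29500
ln(1 - 0.29500) = -0.34956
t = -32.701 / sqrt(2.848) * -0.34956 = 6.7735 s

6.7735 s


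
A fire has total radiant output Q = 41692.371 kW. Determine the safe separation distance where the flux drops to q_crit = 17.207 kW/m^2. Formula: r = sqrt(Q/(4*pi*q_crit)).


4*pi*q_crit = 216.23
Q/(4*pi*q_crit) = 192.82
r = sqrt(192.82) = 13.886 m

13.886 m


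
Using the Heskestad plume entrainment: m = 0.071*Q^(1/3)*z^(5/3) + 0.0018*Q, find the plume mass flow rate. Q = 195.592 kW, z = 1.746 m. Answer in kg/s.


Q^(1/3) = 5.8048
z^(5/3) = 2.5317
First term = 0.071 * 5.8048 * 2.5317 = 1.0434
Second term = 0.0018 * 195.592 = 0.35207
m = 1.3955 kg/s

1.3955 kg/s


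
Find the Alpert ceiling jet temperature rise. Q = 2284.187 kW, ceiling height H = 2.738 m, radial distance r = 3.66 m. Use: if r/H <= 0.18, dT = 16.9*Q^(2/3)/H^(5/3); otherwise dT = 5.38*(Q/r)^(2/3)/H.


r/H = 3.66 / 2.738 = 1.3367
r/H > 0.18, so dT = 5.38*(Q/r)^(2/3)/H
Q/r = 624.09
(Q/r)^(2/3) = 73.030
dT = 5.38 * 73.030 / 2.738 = 143.50 K

143.50 K


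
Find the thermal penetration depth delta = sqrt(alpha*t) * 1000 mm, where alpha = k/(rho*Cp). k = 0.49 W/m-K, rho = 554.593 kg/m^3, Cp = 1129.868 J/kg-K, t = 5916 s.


alpha = 0.49 / (554.593 * 1129.868) = 7.8198e-07 m^2/s
alpha * t = 0.0046262
delta = sqrt(0.0046262) * 1000 = 68.016 mm

68.016 mm


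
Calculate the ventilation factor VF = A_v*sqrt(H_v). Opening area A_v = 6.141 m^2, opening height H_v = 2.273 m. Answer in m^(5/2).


sqrt(H_v) = 1.5076
VF = 6.141 * 1.5076 = 9.2585 m^(5/2)

9.2585 m^(5/2)


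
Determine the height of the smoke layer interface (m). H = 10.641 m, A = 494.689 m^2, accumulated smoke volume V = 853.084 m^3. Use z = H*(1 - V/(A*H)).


V/(A*H) = 0.16206
1 - 0.16206 = 0.83794
z = 10.641 * 0.83794 = 8.9165 m

8.9165 m


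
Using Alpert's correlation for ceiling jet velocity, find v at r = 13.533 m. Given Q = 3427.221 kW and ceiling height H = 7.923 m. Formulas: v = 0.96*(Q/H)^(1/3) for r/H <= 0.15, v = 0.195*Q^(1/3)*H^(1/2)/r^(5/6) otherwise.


r/H = 13.533 / 7.923 = 1.7081
r/H > 0.15, so v = 0.195*Q^(1/3)*H^(1/2)/r^(5/6)
Q^(1/3) = 15.077
H^(1/2) = 2.8148
r^(5/6) = 8.7665
v = 0.195 * 15.077 * 2.8148 / 8.7665 = 0.94398 m/s

0.94398 m/s


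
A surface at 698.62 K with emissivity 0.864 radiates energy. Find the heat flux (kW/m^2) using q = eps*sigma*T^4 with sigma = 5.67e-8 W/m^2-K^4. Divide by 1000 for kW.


T^4 = 2.3821e+11
q = 0.864 * 5.67e-8 * 2.3821e+11 / 1000 = 11.670 kW/m^2

11.670 kW/m^2


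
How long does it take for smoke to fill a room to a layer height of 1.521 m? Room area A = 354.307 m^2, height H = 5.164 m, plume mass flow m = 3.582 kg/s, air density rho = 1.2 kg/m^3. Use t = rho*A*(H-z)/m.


H - z = 3.643 m
t = 1.2 * 354.307 * 3.643 / 3.582 = 432.41 s

432.41 s


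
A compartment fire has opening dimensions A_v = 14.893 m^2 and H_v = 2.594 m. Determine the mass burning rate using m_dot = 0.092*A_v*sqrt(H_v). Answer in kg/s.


sqrt(H_v) = 1.6106
m_dot = 0.092 * 14.893 * 1.6106 = 2.2068 kg/s

2.2068 kg/s


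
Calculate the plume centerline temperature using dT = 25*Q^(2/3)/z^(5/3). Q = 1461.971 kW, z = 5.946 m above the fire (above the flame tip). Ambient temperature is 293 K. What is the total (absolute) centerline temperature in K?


Q^(2/3) = 128.81
z^(5/3) = 19.515
dT = 25 * 128.81 / 19.515 = 165.02 K
T = 293 + 165.02 = 458.02 K

458.02 K


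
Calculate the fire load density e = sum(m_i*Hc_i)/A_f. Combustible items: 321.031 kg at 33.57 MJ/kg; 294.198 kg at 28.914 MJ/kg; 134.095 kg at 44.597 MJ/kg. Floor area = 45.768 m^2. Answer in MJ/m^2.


Total energy = 321.031*33.57 + 294.198*28.914 + 134.095*44.597
= 10777.01 + 8506.441 + 5980.235
= 25263.69 MJ
e = 25263.69 / 45.768 = 551.99 MJ/m^2

551.99 MJ/m^2


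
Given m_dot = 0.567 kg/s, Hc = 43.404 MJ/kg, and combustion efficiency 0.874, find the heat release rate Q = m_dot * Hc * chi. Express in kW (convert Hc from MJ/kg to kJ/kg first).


Hc = 43.404 MJ/kg = 43.404 * 1000 kJ/kg = 43404 kJ/kg
Q = 0.567 kg/s * 43404 kJ/kg * 0.874 = 21509 kW

21509 kW


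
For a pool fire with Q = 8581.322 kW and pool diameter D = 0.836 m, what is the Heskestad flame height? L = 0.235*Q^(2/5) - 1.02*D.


Q^(2/5) = 37.447
0.235 * Q^(2/5) = 8.8001
1.02 * D = 0.85272
L = 7.9474 m

7.9474 m


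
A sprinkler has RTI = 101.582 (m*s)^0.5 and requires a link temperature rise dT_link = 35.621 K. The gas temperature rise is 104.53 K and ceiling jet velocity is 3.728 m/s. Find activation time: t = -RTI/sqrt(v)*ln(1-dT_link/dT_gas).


dT_link/dT_gas = 0.34077
ln(1 - 0.34077) = -0.41669
t = -101.582 / sqrt(3.728) * -0.41669 = 21.922 s

21.922 s


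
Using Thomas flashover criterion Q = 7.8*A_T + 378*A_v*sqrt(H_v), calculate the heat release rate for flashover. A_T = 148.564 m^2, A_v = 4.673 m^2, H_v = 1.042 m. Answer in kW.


7.8*A_T = 1158.8
sqrt(H_v) = 1.0208
378*A_v*sqrt(H_v) = 1803.1
Q = 1158.8 + 1803.1 = 2961.9 kW

2961.9 kW


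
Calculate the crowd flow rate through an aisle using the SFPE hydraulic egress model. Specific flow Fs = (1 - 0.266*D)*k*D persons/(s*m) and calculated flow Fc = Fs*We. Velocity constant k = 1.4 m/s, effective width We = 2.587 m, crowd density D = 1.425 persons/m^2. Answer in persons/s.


1 - 0.266*D = 1 - 0.266*1.425 = 0.62095
Fs = 0.62095 * 1.4 * 1.425 = 1.2388 persons/(s*m)
Fc = 1.2388 * 2.587 = 3.2048 persons/s

3.2048 persons/s


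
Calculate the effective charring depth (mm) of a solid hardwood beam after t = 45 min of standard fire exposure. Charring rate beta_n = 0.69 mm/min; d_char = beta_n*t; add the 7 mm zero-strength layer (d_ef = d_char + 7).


d_char = 0.69 * 45 = 31.05 mm
d_ef = 31.05 + 1.0*7 = 38.05 mm

38.05 mm


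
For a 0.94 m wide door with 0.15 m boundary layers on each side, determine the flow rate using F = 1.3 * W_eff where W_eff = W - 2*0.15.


W_eff = 0.94 - 0.30 = 0.64 m
F = 1.3 * 0.64 = 0.832 persons/s

0.832 persons/s


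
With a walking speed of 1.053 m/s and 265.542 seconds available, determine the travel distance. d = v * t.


d = 1.053 * 265.542 = 279.62 m

279.62 m


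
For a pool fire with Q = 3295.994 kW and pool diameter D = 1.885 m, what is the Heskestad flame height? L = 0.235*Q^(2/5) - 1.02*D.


Q^(2/5) = 25.538
0.235 * Q^(2/5) = 6.0015
1.02 * D = 1.9227
L = 4.0788 m

4.0788 m


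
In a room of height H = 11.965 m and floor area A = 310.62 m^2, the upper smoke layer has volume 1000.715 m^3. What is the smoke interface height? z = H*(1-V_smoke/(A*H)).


V/(A*H) = 0.26926
1 - 0.26926 = 0.73074
z = 11.965 * 0.73074 = 8.7433 m

8.7433 m


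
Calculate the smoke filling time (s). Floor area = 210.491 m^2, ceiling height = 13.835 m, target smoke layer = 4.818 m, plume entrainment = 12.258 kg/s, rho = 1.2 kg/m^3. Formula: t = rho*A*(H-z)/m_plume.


H - z = 9.017 m
t = 1.2 * 210.491 * 9.017 / 12.258 = 185.80 s

185.80 s


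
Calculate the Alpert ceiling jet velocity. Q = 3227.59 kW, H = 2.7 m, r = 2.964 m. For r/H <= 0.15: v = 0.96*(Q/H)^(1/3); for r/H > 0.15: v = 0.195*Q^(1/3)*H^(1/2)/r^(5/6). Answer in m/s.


r/H = 2.964 / 2.7 = 1.0978
r/H > 0.15, so v = 0.195*Q^(1/3)*H^(1/2)/r^(5/6)
Q^(1/3) = 14.778
H^(1/2) = 1.6432
r^(5/6) = 2.4730
v = 0.195 * 14.778 * 1.6432 / 2.4730 = 1.9147 m/s

1.9147 m/s


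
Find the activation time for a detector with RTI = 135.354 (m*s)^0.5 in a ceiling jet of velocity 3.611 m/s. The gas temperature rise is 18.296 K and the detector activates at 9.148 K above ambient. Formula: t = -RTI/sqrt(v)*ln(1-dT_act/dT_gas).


dT_act/dT_gas = 0.5
ln(1 - 0.5) = -0.69315
t = -135.354 / sqrt(3.611) * -0.69315 = 49.372 s

49.372 s


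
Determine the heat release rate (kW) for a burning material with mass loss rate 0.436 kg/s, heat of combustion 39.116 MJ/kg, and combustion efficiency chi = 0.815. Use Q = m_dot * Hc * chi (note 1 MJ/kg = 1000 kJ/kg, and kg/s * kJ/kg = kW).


Hc = 39.116 MJ/kg = 39.116 * 1000 kJ/kg = 39116 kJ/kg
Q = 0.436 kg/s * 39116 kJ/kg * 0.815 = 13899 kW

13899 kW


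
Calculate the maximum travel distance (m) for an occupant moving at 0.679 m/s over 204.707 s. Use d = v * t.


d = 0.679 * 204.707 = 139.00 m

139.00 m


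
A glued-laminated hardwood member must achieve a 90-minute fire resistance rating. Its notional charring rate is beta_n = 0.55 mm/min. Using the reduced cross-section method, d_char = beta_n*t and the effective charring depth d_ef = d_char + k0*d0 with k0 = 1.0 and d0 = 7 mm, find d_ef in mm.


d_char = 0.55 * 90 = 49.5 mm
d_ef = 49.5 + 1.0*7 = 56.5 mm

56.5 mm


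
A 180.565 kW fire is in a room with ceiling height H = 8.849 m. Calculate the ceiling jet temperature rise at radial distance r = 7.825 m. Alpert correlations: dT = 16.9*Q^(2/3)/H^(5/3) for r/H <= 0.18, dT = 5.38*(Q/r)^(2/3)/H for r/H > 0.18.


r/H = 7.825 / 8.849 = 0.88428
r/H > 0.18, so dT = 5.38*(Q/r)^(2/3)/H
Q/r = 23.075
(Q/r)^(2/3) = 8.1052
dT = 5.38 * 8.1052 / 8.849 = 4.9278 K

4.9278 K


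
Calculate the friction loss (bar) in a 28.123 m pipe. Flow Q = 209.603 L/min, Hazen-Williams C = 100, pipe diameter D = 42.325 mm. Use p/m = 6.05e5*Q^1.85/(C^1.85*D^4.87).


Q^1.85 = 19705
C^1.85 = 5011.9
D^4.87 = 8.3469e+07
p/m = 0.028498 bar/m
p_total = 0.028498 * 28.123 = 0.80145 bar

0.80145 bar


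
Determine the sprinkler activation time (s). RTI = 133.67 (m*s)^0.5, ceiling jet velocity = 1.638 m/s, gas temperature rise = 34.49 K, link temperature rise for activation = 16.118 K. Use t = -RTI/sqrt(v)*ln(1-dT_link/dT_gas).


dT_link/dT_gas = 0.46732
ln(1 - 0.46732) = -0.62984
t = -133.67 / sqrt(1.638) * -0.62984 = 65.782 s

65.782 s


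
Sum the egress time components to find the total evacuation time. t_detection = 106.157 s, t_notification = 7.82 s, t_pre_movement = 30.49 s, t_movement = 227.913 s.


Total = 106.157 + 7.82 + 30.49 + 227.913 = 372.38 s

372.38 s


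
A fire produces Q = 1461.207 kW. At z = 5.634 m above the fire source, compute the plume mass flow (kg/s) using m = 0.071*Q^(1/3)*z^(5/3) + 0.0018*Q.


Q^(1/3) = 11.348
z^(5/3) = 17.839
First term = 0.071 * 11.348 * 17.839 = 14.372
Second term = 0.0018 * 1461.207 = 2.6302
m = 17.002 kg/s

17.002 kg/s


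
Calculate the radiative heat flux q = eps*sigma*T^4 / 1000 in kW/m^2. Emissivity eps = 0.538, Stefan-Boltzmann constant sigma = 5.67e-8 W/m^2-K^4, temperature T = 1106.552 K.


T^4 = 1.4993e+12
q = 0.538 * 5.67e-8 * 1.4993e+12 / 1000 = 45.735 kW/m^2

45.735 kW/m^2


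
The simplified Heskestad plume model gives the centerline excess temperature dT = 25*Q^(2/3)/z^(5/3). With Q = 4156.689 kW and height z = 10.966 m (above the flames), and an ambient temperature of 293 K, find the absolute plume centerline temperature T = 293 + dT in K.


Q^(2/3) = 258.52
z^(5/3) = 54.127
dT = 25 * 258.52 / 54.127 = 119.41 K
T = 293 + 119.41 = 412.41 K

412.41 K


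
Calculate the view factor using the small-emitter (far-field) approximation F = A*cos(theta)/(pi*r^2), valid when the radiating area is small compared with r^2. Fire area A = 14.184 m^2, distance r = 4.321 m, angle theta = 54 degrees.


cos(54 deg) = 0.58779
pi*r^2 = 58.657
F = 14.184 * 0.58779 / 58.657 = 0.14213

0.14213


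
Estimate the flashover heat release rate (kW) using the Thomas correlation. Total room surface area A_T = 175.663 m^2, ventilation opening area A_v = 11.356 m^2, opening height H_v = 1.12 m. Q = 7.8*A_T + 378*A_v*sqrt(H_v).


7.8*A_T = 1370.2
sqrt(H_v) = 1.0583
378*A_v*sqrt(H_v) = 4542.8
Q = 1370.2 + 4542.8 = 5913.0 kW

5913.0 kW


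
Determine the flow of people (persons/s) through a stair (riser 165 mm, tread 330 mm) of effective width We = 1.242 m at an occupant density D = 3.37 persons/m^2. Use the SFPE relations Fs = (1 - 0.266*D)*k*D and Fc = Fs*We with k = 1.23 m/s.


1 - 0.266*D = 1 - 0.266*3.37 = 0.10358
Fs = 0.10358 * 1.23 * 3.37 = 0.42935 persons/(s*m)
Fc = 0.42935 * 1.242 = 0.53325 persons/s

0.53325 persons/s


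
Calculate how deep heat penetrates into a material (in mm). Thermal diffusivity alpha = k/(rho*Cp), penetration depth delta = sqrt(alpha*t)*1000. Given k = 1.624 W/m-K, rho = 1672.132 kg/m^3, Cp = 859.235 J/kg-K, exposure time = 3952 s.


alpha = 1.624 / (1672.132 * 859.235) = 1.1303e-06 m^2/s
alpha * t = 0.0044670
delta = sqrt(0.0044670) * 1000 = 66.836 mm

66.836 mm


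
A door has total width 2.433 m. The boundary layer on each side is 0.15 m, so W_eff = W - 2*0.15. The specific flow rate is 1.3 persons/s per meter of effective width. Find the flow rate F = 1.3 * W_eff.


W_eff = 2.433 - 0.30 = 2.133 m
F = 1.3 * 2.133 = 2.7729 persons/s

2.7729 persons/s


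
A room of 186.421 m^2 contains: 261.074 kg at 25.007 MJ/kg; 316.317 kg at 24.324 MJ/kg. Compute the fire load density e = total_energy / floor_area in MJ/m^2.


Total energy = 261.074*25.007 + 316.317*24.324
= 6528.678 + 7694.095
= 14222.77 MJ
e = 14222.77 / 186.421 = 76.294 MJ/m^2

76.294 MJ/m^2


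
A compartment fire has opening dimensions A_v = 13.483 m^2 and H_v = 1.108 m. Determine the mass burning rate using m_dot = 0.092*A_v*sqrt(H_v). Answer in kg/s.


sqrt(H_v) = 1.0526
m_dot = 0.092 * 13.483 * 1.0526 = 1.3057 kg/s

1.3057 kg/s


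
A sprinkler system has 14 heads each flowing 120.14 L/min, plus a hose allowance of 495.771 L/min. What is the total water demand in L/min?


Sprinkler demand = 14 * 120.14 = 1681.96 L/min
Total = 1681.96 + 495.771 = 2177.731 L/min

2177.731 L/min


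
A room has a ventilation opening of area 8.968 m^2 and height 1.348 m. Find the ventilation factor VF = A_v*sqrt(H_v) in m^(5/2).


sqrt(H_v) = 1.1610
VF = 8.968 * 1.1610 = 10.412 m^(5/2)

10.412 m^(5/2)


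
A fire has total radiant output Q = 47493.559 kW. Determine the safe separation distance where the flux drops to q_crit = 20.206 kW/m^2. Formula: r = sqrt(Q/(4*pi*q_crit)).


4*pi*q_crit = 253.92
Q/(4*pi*q_crit) = 187.04
r = sqrt(187.04) = 13.676 m

13.676 m


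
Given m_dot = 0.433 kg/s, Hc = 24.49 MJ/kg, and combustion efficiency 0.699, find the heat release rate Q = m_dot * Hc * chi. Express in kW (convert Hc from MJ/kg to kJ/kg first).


Hc = 24.49 MJ/kg = 24.49 * 1000 kJ/kg = 24490 kJ/kg
Q = 0.433 kg/s * 24490 kJ/kg * 0.699 = 7412.3 kW

7412.3 kW


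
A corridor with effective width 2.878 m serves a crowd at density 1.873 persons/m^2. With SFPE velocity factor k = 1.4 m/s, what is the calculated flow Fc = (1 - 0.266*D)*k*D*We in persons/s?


1 - 0.266*D = 1 - 0.266*1.873 = 0.50178
Fs = 0.50178 * 1.4 * 1.873 = 1.3158 persons/(s*m)
Fc = 1.3158 * 2.878 = 3.7868 persons/s

3.7868 persons/s


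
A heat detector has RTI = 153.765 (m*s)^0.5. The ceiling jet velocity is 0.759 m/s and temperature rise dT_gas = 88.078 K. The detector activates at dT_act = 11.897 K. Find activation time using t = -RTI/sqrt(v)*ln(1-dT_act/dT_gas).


dT_act/dT_gas = 0.13507
ln(1 - 0.13507) = -0.14511
t = -153.765 / sqrt(0.759) * -0.14511 = 25.612 s

25.612 s


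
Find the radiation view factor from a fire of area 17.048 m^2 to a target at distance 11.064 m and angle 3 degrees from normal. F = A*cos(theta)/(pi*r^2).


cos(3 deg) = 0.99863
pi*r^2 = 384.57
F = 17.048 * 0.99863 / 384.57 = 0.044269

0.044269


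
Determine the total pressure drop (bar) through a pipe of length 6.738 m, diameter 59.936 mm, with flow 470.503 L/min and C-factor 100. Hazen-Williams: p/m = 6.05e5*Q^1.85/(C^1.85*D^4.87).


Q^1.85 = 87951
C^1.85 = 5011.9
D^4.87 = 4.5430e+08
p/m = 0.023370 bar/m
p_total = 0.023370 * 6.738 = 0.15747 bar

0.15747 bar


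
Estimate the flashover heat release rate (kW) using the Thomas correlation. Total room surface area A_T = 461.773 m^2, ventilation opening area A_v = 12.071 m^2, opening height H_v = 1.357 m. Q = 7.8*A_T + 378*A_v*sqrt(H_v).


7.8*A_T = 3601.8
sqrt(H_v) = 1.1649
378*A_v*sqrt(H_v) = 5315.3
Q = 3601.8 + 5315.3 = 8917.1 kW

8917.1 kW


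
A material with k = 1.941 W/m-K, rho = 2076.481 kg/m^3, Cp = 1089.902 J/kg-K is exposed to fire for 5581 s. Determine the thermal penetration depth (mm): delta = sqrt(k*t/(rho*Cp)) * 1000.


alpha = 1.941 / (2076.481 * 1089.902) = 8.5765e-07 m^2/s
alpha * t = 0.0047865
delta = sqrt(0.0047865) * 1000 = 69.185 mm

69.185 mm


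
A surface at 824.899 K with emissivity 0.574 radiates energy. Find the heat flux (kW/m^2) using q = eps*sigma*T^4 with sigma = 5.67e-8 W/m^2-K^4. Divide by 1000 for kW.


T^4 = 4.6302e+11
q = 0.574 * 5.67e-8 * 4.6302e+11 / 1000 = 15.069 kW/m^2

15.069 kW/m^2


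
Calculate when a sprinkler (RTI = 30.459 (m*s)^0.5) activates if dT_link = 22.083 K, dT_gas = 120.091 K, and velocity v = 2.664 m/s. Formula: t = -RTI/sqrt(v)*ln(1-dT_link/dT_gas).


dT_link/dT_gas = 0.18389
ln(1 - 0.18389) = -0.20320
t = -30.459 / sqrt(2.664) * -0.20320 = 3.7920 s

3.7920 s


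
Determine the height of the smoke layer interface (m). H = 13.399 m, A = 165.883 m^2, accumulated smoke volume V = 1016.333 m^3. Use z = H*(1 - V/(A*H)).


V/(A*H) = 0.45726
1 - 0.45726 = 0.54274
z = 13.399 * 0.54274 = 7.2722 m

7.2722 m


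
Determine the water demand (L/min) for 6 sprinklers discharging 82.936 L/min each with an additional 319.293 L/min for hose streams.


Sprinkler demand = 6 * 82.936 = 497.616 L/min
Total = 497.616 + 319.293 = 816.909 L/min

816.909 L/min


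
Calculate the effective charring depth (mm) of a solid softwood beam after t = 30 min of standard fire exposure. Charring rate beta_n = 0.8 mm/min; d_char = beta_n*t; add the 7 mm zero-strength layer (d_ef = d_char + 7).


d_char = 0.8 * 30 = 24 mm
d_ef = 24 + 1.0*7 = 31 mm

31 mm


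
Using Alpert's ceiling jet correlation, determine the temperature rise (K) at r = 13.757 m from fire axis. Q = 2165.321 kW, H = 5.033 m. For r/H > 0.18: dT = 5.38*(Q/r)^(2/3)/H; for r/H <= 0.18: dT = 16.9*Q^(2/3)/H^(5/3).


r/H = 13.757 / 5.033 = 2.7334
r/H > 0.18, so dT = 5.38*(Q/r)^(2/3)/H
Q/r = 157.40
(Q/r)^(2/3) = 29.152
dT = 5.38 * 29.152 / 5.033 = 31.162 K

31.162 K


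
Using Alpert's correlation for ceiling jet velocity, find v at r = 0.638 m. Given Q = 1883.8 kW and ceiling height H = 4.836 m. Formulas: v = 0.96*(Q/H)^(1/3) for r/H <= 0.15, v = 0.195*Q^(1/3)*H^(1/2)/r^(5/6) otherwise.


r/H = 0.638 / 4.836 = 0.13193
r/H <= 0.15, so v = 0.96*(Q/H)^(1/3)
Q/H = 389.54
(Q/H)^(1/3) = 7.3032
v = 0.96 * 7.3032 = 7.0111 m/s

7.0111 m/s


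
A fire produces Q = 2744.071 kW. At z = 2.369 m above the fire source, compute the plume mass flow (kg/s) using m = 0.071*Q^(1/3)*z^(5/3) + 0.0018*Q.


Q^(1/3) = 14.000
z^(5/3) = 4.2099
First term = 0.071 * 14.000 * 4.2099 = 4.1847
Second term = 0.0018 * 2744.071 = 4.9393
m = 9.1240 kg/s

9.1240 kg/s


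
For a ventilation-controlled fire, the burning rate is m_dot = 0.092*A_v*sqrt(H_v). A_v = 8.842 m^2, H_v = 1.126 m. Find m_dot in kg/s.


sqrt(H_v) = 1.0611
m_dot = 0.092 * 8.842 * 1.0611 = 0.86319 kg/s

0.86319 kg/s


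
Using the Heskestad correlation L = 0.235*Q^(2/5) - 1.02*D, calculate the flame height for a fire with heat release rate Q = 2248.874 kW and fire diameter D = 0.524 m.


Q^(2/5) = 21.917
0.235 * Q^(2/5) = 5.1506
1.02 * D = 0.53448
L = 4.6161 m

4.6161 m


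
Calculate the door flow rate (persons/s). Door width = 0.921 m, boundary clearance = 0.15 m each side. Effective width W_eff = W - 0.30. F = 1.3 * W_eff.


W_eff = 0.921 - 0.30 = 0.621 m
F = 1.3 * 0.621 = 0.80730 persons/s

0.80730 persons/s


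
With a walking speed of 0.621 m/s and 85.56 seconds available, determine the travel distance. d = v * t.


d = 0.621 * 85.56 = 53.133 m

53.133 m


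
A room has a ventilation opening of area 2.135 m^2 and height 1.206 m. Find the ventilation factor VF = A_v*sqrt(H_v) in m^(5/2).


sqrt(H_v) = 1.0982
VF = 2.135 * 1.0982 = 2.3446 m^(5/2)

2.3446 m^(5/2)


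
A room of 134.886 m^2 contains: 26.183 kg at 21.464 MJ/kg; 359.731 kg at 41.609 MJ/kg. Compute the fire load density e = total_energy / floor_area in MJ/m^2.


Total energy = 26.183*21.464 + 359.731*41.609
= 561.9919 + 14968.05
= 15530.04 MJ
e = 15530.04 / 134.886 = 115.13 MJ/m^2

115.13 MJ/m^2


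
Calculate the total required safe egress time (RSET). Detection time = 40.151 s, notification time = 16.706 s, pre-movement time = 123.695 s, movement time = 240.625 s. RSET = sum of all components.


Total = 40.151 + 16.706 + 123.695 + 240.625 = 421.177 s

421.177 s


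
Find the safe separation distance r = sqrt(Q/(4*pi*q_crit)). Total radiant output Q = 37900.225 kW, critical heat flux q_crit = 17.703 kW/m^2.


4*pi*q_crit = 222.46
Q/(4*pi*q_crit) = 170.37
r = sqrt(170.37) = 13.052 m

13.052 m


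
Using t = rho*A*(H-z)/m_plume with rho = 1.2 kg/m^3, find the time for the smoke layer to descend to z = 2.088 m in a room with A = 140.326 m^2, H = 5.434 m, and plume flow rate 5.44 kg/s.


H - z = 3.346 m
t = 1.2 * 140.326 * 3.346 / 5.44 = 103.57 s

103.57 s


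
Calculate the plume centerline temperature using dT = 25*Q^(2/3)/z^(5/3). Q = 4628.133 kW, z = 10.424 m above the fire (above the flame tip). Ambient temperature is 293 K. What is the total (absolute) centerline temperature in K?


Q^(2/3) = 277.72
z^(5/3) = 49.742
dT = 25 * 277.72 / 49.742 = 139.58 K
T = 293 + 139.58 = 432.58 K

432.58 K


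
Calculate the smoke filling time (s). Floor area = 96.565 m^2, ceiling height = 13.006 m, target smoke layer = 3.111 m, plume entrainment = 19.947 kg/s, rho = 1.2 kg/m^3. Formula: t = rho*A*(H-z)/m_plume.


H - z = 9.895 m
t = 1.2 * 96.565 * 9.895 / 19.947 = 57.483 s

57.483 s


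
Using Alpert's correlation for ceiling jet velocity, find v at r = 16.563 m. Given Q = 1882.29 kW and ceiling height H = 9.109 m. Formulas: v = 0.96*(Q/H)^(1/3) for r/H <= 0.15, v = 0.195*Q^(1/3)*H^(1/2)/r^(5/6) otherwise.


r/H = 16.563 / 9.109 = 1.8183
r/H > 0.15, so v = 0.195*Q^(1/3)*H^(1/2)/r^(5/6)
Q^(1/3) = 12.347
H^(1/2) = 3.0181
r^(5/6) = 10.374
v = 0.195 * 12.347 * 3.0181 / 10.374 = 0.70046 m/s

0.70046 m/s


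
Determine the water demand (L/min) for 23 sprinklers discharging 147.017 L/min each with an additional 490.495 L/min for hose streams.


Sprinkler demand = 23 * 147.017 = 3381.391 L/min
Total = 3381.391 + 490.495 = 3871.886 L/min

3871.886 L/min


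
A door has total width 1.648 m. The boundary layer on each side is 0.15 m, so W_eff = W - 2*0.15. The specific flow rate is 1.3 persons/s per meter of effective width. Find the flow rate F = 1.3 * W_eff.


W_eff = 1.648 - 0.30 = 1.348 m
F = 1.3 * 1.348 = 1.7524 persons/s

1.7524 persons/s


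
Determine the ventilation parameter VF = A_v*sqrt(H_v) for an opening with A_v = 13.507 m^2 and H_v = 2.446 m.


sqrt(H_v) = 1.5640
VF = 13.507 * 1.5640 = 21.125 m^(5/2)

21.125 m^(5/2)


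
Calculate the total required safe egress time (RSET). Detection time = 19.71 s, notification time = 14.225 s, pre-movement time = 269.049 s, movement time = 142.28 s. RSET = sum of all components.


Total = 19.71 + 14.225 + 269.049 + 142.28 = 445.264 s

445.264 s


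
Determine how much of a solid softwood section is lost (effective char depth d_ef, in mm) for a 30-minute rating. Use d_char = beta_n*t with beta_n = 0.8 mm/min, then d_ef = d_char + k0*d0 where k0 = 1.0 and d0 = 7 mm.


d_char = 0.8 * 30 = 24 mm
d_ef = 24 + 1.0*7 = 31 mm

31 mm


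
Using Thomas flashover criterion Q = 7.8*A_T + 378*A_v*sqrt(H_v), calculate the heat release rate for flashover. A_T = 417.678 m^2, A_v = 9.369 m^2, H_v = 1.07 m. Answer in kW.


7.8*A_T = 3257.9
sqrt(H_v) = 1.0344
378*A_v*sqrt(H_v) = 3663.3
Q = 3257.9 + 3663.3 = 6921.2 kW

6921.2 kW


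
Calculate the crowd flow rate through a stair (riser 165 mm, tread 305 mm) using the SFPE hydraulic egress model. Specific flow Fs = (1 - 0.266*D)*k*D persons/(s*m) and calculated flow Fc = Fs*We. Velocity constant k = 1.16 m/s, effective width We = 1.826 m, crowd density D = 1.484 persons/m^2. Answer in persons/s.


1 - 0.266*D = 1 - 0.266*1.484 = 0.60526
Fs = 0.60526 * 1.16 * 1.484 = 1.0419 persons/(s*m)
Fc = 1.0419 * 1.826 = 1.9025 persons/s

1.9025 persons/s


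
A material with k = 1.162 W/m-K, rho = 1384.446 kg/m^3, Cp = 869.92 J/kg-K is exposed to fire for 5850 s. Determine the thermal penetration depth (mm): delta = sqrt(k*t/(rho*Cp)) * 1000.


alpha = 1.162 / (1384.446 * 869.92) = 9.6483e-07 m^2/s
alpha * t = 0.0056443
delta = sqrt(0.0056443) * 1000 = 75.128 mm

75.128 mm


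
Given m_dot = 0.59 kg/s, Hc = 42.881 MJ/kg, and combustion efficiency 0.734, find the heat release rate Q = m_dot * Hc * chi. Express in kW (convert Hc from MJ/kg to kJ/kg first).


Hc = 42.881 MJ/kg = 42.881 * 1000 kJ/kg = 42881 kJ/kg
Q = 0.59 kg/s * 42881 kJ/kg * 0.734 = 18570 kW

18570 kW


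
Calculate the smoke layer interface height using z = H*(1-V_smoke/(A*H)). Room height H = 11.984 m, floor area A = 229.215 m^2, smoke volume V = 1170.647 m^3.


V/(A*H) = 0.42617
1 - 0.42617 = 0.57383
z = 11.984 * 0.57383 = 6.8768 m

6.8768 m


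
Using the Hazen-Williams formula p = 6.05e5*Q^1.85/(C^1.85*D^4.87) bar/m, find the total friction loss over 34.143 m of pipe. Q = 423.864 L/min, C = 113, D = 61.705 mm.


Q^1.85 = 72505
C^1.85 = 6283.4
D^4.87 = 5.2343e+08
p/m = 0.013337 bar/m
p_total = 0.013337 * 34.143 = 0.45538 bar

0.45538 bar


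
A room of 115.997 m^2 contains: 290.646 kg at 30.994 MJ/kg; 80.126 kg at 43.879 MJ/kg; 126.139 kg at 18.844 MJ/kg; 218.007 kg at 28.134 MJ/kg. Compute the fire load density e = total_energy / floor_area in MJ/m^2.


Total energy = 290.646*30.994 + 80.126*43.879 + 126.139*18.844 + 218.007*28.134
= 9008.282 + 3515.849 + 2376.963 + 6133.409
= 21034.50 MJ
e = 21034.50 / 115.997 = 181.34 MJ/m^2

181.34 MJ/m^2
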